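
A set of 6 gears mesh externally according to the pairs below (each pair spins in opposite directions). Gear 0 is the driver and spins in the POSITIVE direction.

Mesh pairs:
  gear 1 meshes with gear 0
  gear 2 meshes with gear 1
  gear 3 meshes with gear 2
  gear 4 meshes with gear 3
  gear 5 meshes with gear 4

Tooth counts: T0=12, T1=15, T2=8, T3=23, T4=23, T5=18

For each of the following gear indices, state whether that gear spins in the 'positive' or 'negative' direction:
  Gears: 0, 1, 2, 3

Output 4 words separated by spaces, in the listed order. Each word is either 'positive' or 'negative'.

Answer: positive negative positive negative

Derivation:
Gear 0 (driver): positive (depth 0)
  gear 1: meshes with gear 0 -> depth 1 -> negative (opposite of gear 0)
  gear 2: meshes with gear 1 -> depth 2 -> positive (opposite of gear 1)
  gear 3: meshes with gear 2 -> depth 3 -> negative (opposite of gear 2)
  gear 4: meshes with gear 3 -> depth 4 -> positive (opposite of gear 3)
  gear 5: meshes with gear 4 -> depth 5 -> negative (opposite of gear 4)
Queried indices 0, 1, 2, 3 -> positive, negative, positive, negative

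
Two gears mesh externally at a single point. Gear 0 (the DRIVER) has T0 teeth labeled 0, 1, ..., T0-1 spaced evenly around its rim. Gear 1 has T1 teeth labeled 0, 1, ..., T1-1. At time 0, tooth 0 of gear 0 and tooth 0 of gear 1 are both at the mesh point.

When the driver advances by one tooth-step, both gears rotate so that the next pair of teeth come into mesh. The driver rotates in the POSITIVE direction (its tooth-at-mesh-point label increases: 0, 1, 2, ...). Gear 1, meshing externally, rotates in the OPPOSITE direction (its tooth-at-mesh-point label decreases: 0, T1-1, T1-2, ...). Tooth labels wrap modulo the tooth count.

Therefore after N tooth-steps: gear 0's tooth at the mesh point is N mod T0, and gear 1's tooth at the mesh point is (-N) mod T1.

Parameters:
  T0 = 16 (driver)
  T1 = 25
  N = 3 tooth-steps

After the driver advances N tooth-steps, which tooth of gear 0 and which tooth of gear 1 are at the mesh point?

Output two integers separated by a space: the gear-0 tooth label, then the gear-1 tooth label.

Gear 0 (driver, T0=16): tooth at mesh = N mod T0
  3 = 0 * 16 + 3, so 3 mod 16 = 3
  gear 0 tooth = 3
Gear 1 (driven, T1=25): tooth at mesh = (-N) mod T1
  3 = 0 * 25 + 3, so 3 mod 25 = 3
  (-3) mod 25 = (-3) mod 25 = 25 - 3 = 22
Mesh after 3 steps: gear-0 tooth 3 meets gear-1 tooth 22

Answer: 3 22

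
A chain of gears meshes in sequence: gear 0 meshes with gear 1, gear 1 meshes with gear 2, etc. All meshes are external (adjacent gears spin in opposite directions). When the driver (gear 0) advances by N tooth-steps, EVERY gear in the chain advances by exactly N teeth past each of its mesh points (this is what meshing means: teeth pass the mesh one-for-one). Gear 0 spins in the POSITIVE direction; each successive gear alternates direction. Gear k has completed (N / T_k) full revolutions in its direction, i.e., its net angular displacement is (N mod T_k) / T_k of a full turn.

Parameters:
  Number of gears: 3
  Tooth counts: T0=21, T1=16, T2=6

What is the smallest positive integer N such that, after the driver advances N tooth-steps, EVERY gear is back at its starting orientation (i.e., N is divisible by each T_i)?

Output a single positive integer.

Answer: 336

Derivation:
Gear k returns to start when N is a multiple of T_k.
All gears at start simultaneously when N is a common multiple of [21, 16, 6]; the smallest such N is lcm(21, 16, 6).
Start: lcm = T0 = 21
Fold in T1=16: gcd(21, 16) = 1; lcm(21, 16) = 21 * 16 / 1 = 336 / 1 = 336
Fold in T2=6: gcd(336, 6) = 6; lcm(336, 6) = 336 * 6 / 6 = 2016 / 6 = 336
Full cycle length = 336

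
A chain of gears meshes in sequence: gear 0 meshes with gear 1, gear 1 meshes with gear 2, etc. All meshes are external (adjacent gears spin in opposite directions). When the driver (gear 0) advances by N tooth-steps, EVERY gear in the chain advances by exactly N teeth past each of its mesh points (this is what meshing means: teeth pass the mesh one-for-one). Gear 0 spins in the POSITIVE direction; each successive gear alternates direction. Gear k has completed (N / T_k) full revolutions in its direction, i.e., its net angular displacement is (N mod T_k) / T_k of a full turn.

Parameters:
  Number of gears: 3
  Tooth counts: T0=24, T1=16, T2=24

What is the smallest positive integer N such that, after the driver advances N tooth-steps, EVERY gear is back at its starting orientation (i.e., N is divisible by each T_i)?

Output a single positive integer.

Gear k returns to start when N is a multiple of T_k.
All gears at start simultaneously when N is a common multiple of [24, 16, 24]; the smallest such N is lcm(24, 16, 24).
Start: lcm = T0 = 24
Fold in T1=16: gcd(24, 16) = 8; lcm(24, 16) = 24 * 16 / 8 = 384 / 8 = 48
Fold in T2=24: gcd(48, 24) = 24; lcm(48, 24) = 48 * 24 / 24 = 1152 / 24 = 48
Full cycle length = 48

Answer: 48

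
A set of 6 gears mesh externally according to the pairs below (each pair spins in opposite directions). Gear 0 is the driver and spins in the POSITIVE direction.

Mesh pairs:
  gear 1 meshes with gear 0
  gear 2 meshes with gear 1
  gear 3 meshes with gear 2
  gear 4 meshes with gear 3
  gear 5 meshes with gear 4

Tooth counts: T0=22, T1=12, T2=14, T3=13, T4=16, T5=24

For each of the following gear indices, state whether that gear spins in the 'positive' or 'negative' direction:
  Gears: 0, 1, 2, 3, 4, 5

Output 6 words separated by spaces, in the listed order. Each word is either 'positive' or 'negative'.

Gear 0 (driver): positive (depth 0)
  gear 1: meshes with gear 0 -> depth 1 -> negative (opposite of gear 0)
  gear 2: meshes with gear 1 -> depth 2 -> positive (opposite of gear 1)
  gear 3: meshes with gear 2 -> depth 3 -> negative (opposite of gear 2)
  gear 4: meshes with gear 3 -> depth 4 -> positive (opposite of gear 3)
  gear 5: meshes with gear 4 -> depth 5 -> negative (opposite of gear 4)
Queried indices 0, 1, 2, 3, 4, 5 -> positive, negative, positive, negative, positive, negative

Answer: positive negative positive negative positive negative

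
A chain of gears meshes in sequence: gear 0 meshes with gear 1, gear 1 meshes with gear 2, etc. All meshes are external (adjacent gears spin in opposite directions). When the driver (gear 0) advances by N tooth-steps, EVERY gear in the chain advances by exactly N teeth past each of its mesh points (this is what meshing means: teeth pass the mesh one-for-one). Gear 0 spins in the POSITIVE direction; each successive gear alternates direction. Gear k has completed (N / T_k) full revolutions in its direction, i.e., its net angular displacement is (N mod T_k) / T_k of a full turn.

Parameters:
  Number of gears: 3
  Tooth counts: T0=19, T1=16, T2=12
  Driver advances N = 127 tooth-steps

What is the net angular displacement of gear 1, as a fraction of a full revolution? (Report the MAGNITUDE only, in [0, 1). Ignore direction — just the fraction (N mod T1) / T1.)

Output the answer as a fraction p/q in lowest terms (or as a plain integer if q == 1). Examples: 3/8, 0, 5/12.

Chain of 3 gears, tooth counts: [19, 16, 12]
  gear 0: T0=19, direction=positive, advance = 127 mod 19 = 13 teeth = 13/19 turn
  gear 1: T1=16, direction=negative, advance = 127 mod 16 = 15 teeth = 15/16 turn
  gear 2: T2=12, direction=positive, advance = 127 mod 12 = 7 teeth = 7/12 turn
Gear 1: 127 mod 16 = 15
Fraction = 15 / 16 = 15/16 (gcd(15,16)=1) = 15/16

Answer: 15/16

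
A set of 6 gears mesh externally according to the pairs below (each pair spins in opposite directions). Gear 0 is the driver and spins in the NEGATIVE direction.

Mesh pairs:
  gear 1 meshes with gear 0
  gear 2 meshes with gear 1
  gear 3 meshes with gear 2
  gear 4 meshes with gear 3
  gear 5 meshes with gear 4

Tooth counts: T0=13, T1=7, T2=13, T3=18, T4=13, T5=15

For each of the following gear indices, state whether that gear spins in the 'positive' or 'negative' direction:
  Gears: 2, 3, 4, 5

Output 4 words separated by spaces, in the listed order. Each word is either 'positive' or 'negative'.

Gear 0 (driver): negative (depth 0)
  gear 1: meshes with gear 0 -> depth 1 -> positive (opposite of gear 0)
  gear 2: meshes with gear 1 -> depth 2 -> negative (opposite of gear 1)
  gear 3: meshes with gear 2 -> depth 3 -> positive (opposite of gear 2)
  gear 4: meshes with gear 3 -> depth 4 -> negative (opposite of gear 3)
  gear 5: meshes with gear 4 -> depth 5 -> positive (opposite of gear 4)
Queried indices 2, 3, 4, 5 -> negative, positive, negative, positive

Answer: negative positive negative positive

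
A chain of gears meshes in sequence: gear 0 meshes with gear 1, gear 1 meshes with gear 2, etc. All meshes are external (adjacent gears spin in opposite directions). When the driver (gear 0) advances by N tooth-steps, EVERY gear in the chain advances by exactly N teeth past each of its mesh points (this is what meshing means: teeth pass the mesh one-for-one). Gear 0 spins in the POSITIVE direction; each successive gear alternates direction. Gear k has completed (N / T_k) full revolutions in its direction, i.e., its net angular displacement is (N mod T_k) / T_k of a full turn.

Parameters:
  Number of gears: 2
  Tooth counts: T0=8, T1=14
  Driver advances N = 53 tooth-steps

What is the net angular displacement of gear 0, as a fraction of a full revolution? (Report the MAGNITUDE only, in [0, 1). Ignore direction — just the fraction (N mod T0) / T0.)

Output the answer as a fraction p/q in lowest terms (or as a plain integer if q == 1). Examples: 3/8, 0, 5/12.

Answer: 5/8

Derivation:
Chain of 2 gears, tooth counts: [8, 14]
  gear 0: T0=8, direction=positive, advance = 53 mod 8 = 5 teeth = 5/8 turn
  gear 1: T1=14, direction=negative, advance = 53 mod 14 = 11 teeth = 11/14 turn
Gear 0: 53 mod 8 = 5
Fraction = 5 / 8 = 5/8 (gcd(5,8)=1) = 5/8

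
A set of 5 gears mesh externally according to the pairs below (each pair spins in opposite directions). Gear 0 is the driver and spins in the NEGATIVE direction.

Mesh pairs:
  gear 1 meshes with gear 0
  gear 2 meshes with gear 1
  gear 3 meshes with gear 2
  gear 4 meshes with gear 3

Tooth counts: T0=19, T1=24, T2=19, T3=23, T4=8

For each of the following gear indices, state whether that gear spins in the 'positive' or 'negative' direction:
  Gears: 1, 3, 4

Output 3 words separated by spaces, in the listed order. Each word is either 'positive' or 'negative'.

Answer: positive positive negative

Derivation:
Gear 0 (driver): negative (depth 0)
  gear 1: meshes with gear 0 -> depth 1 -> positive (opposite of gear 0)
  gear 2: meshes with gear 1 -> depth 2 -> negative (opposite of gear 1)
  gear 3: meshes with gear 2 -> depth 3 -> positive (opposite of gear 2)
  gear 4: meshes with gear 3 -> depth 4 -> negative (opposite of gear 3)
Queried indices 1, 3, 4 -> positive, positive, negative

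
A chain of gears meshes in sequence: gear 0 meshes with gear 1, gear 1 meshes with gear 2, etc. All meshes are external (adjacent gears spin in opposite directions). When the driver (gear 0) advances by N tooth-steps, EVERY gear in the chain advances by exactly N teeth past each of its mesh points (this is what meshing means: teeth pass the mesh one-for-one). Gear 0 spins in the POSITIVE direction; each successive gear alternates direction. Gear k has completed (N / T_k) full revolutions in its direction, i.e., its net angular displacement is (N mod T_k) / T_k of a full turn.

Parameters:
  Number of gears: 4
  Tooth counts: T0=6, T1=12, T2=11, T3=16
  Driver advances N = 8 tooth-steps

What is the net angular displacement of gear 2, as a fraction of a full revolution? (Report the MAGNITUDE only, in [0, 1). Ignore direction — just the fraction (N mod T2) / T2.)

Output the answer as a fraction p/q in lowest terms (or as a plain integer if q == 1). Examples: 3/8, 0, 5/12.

Chain of 4 gears, tooth counts: [6, 12, 11, 16]
  gear 0: T0=6, direction=positive, advance = 8 mod 6 = 2 teeth = 2/6 turn
  gear 1: T1=12, direction=negative, advance = 8 mod 12 = 8 teeth = 8/12 turn
  gear 2: T2=11, direction=positive, advance = 8 mod 11 = 8 teeth = 8/11 turn
  gear 3: T3=16, direction=negative, advance = 8 mod 16 = 8 teeth = 8/16 turn
Gear 2: 8 mod 11 = 8
Fraction = 8 / 11 = 8/11 (gcd(8,11)=1) = 8/11

Answer: 8/11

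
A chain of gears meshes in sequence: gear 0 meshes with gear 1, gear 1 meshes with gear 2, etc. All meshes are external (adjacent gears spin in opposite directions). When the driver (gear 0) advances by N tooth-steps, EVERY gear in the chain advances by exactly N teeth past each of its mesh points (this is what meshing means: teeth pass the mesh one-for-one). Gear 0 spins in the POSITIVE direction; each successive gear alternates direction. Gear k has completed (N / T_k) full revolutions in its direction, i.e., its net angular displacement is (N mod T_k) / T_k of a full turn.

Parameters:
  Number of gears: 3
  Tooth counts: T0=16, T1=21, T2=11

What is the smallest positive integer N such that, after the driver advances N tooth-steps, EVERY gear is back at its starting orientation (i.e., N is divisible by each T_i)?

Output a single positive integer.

Gear k returns to start when N is a multiple of T_k.
All gears at start simultaneously when N is a common multiple of [16, 21, 11]; the smallest such N is lcm(16, 21, 11).
Start: lcm = T0 = 16
Fold in T1=21: gcd(16, 21) = 1; lcm(16, 21) = 16 * 21 / 1 = 336 / 1 = 336
Fold in T2=11: gcd(336, 11) = 1; lcm(336, 11) = 336 * 11 / 1 = 3696 / 1 = 3696
Full cycle length = 3696

Answer: 3696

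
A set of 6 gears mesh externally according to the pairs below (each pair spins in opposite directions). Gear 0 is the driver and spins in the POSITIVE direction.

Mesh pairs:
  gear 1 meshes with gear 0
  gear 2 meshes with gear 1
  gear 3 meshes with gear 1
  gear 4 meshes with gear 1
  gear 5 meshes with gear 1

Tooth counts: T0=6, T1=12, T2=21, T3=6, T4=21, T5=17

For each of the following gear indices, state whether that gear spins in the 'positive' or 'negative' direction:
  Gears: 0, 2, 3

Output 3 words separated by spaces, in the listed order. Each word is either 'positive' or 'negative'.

Gear 0 (driver): positive (depth 0)
  gear 1: meshes with gear 0 -> depth 1 -> negative (opposite of gear 0)
  gear 2: meshes with gear 1 -> depth 2 -> positive (opposite of gear 1)
  gear 3: meshes with gear 1 -> depth 2 -> positive (opposite of gear 1)
  gear 4: meshes with gear 1 -> depth 2 -> positive (opposite of gear 1)
  gear 5: meshes with gear 1 -> depth 2 -> positive (opposite of gear 1)
Queried indices 0, 2, 3 -> positive, positive, positive

Answer: positive positive positive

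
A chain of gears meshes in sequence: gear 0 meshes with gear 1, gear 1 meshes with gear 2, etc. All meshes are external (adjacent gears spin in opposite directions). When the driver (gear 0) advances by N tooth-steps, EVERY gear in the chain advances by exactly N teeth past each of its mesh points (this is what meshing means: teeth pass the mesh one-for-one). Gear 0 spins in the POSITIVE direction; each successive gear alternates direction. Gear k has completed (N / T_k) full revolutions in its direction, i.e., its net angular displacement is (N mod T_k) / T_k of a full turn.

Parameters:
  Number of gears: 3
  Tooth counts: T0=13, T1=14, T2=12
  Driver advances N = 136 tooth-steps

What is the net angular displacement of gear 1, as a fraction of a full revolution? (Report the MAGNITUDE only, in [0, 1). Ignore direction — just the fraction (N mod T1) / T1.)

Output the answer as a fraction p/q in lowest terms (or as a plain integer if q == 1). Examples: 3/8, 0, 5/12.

Answer: 5/7

Derivation:
Chain of 3 gears, tooth counts: [13, 14, 12]
  gear 0: T0=13, direction=positive, advance = 136 mod 13 = 6 teeth = 6/13 turn
  gear 1: T1=14, direction=negative, advance = 136 mod 14 = 10 teeth = 10/14 turn
  gear 2: T2=12, direction=positive, advance = 136 mod 12 = 4 teeth = 4/12 turn
Gear 1: 136 mod 14 = 10
Fraction = 10 / 14 = 5/7 (gcd(10,14)=2) = 5/7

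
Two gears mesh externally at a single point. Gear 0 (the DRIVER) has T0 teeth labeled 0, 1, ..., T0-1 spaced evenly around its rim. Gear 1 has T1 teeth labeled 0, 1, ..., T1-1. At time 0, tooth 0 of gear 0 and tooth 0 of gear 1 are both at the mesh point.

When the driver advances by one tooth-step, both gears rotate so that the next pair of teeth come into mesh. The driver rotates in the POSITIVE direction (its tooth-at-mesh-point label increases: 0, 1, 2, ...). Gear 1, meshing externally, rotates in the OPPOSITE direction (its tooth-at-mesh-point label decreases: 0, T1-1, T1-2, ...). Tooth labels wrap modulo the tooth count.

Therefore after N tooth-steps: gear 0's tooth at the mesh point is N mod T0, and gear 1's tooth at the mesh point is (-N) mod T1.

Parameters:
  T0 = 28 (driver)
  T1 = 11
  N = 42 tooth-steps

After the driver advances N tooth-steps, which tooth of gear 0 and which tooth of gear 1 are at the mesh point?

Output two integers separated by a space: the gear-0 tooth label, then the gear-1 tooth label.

Gear 0 (driver, T0=28): tooth at mesh = N mod T0
  42 = 1 * 28 + 14, so 42 mod 28 = 14
  gear 0 tooth = 14
Gear 1 (driven, T1=11): tooth at mesh = (-N) mod T1
  42 = 3 * 11 + 9, so 42 mod 11 = 9
  (-42) mod 11 = (-9) mod 11 = 11 - 9 = 2
Mesh after 42 steps: gear-0 tooth 14 meets gear-1 tooth 2

Answer: 14 2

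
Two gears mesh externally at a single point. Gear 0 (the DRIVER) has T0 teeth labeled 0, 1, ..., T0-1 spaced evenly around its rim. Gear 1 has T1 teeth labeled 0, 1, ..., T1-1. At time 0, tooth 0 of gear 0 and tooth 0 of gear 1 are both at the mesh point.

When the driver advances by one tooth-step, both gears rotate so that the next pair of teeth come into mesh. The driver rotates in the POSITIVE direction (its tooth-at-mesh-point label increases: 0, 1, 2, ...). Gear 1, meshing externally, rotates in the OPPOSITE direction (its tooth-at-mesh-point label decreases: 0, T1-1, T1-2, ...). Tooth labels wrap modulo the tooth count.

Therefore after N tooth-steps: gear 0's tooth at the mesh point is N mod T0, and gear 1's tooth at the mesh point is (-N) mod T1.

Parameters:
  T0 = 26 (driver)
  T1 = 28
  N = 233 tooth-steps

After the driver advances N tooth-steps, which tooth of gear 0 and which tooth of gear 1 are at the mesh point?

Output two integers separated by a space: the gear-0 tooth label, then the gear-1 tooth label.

Gear 0 (driver, T0=26): tooth at mesh = N mod T0
  233 = 8 * 26 + 25, so 233 mod 26 = 25
  gear 0 tooth = 25
Gear 1 (driven, T1=28): tooth at mesh = (-N) mod T1
  233 = 8 * 28 + 9, so 233 mod 28 = 9
  (-233) mod 28 = (-9) mod 28 = 28 - 9 = 19
Mesh after 233 steps: gear-0 tooth 25 meets gear-1 tooth 19

Answer: 25 19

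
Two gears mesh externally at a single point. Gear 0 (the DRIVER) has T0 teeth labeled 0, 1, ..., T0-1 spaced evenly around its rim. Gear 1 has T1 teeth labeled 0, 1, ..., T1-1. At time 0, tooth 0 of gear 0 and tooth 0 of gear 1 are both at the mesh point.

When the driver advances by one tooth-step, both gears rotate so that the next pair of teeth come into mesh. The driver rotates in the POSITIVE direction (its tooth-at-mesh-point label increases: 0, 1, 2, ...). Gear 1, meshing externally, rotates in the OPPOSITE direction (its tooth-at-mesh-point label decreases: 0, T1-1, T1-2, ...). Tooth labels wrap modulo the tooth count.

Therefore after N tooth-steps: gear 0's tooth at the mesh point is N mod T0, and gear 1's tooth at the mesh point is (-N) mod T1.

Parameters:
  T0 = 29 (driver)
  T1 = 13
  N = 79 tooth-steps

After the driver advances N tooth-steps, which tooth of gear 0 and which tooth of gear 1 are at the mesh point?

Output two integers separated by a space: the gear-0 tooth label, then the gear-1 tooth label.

Answer: 21 12

Derivation:
Gear 0 (driver, T0=29): tooth at mesh = N mod T0
  79 = 2 * 29 + 21, so 79 mod 29 = 21
  gear 0 tooth = 21
Gear 1 (driven, T1=13): tooth at mesh = (-N) mod T1
  79 = 6 * 13 + 1, so 79 mod 13 = 1
  (-79) mod 13 = (-1) mod 13 = 13 - 1 = 12
Mesh after 79 steps: gear-0 tooth 21 meets gear-1 tooth 12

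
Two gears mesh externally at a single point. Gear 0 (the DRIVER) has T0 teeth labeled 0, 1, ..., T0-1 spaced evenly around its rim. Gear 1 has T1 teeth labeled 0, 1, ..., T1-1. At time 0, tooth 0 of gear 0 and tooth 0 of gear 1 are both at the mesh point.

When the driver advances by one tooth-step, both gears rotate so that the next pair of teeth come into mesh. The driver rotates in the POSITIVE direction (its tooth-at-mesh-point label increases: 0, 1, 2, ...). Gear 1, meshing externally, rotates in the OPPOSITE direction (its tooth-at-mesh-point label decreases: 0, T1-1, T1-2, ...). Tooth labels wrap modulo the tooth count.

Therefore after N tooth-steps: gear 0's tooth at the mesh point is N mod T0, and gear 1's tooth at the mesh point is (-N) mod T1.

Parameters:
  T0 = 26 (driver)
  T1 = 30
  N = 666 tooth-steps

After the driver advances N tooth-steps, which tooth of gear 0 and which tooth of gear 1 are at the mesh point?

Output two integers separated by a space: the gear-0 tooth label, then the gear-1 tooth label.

Gear 0 (driver, T0=26): tooth at mesh = N mod T0
  666 = 25 * 26 + 16, so 666 mod 26 = 16
  gear 0 tooth = 16
Gear 1 (driven, T1=30): tooth at mesh = (-N) mod T1
  666 = 22 * 30 + 6, so 666 mod 30 = 6
  (-666) mod 30 = (-6) mod 30 = 30 - 6 = 24
Mesh after 666 steps: gear-0 tooth 16 meets gear-1 tooth 24

Answer: 16 24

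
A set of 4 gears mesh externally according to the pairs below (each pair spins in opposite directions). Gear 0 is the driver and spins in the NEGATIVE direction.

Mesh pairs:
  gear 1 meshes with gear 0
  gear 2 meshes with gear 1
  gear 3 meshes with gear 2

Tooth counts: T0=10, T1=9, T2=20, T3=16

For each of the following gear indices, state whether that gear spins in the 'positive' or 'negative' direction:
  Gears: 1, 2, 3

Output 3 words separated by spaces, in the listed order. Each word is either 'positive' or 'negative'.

Answer: positive negative positive

Derivation:
Gear 0 (driver): negative (depth 0)
  gear 1: meshes with gear 0 -> depth 1 -> positive (opposite of gear 0)
  gear 2: meshes with gear 1 -> depth 2 -> negative (opposite of gear 1)
  gear 3: meshes with gear 2 -> depth 3 -> positive (opposite of gear 2)
Queried indices 1, 2, 3 -> positive, negative, positive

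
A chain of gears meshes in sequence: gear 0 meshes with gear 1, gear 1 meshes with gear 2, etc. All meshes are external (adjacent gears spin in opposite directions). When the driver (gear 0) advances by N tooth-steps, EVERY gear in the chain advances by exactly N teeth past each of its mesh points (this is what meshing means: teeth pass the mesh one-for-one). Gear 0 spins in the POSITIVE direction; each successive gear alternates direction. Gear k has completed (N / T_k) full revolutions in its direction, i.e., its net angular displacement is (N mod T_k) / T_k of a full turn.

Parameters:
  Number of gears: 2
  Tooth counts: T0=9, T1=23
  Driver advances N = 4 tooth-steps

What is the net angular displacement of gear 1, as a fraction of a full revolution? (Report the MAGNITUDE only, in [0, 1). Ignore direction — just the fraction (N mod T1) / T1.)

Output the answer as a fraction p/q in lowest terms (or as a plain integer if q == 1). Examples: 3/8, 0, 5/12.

Chain of 2 gears, tooth counts: [9, 23]
  gear 0: T0=9, direction=positive, advance = 4 mod 9 = 4 teeth = 4/9 turn
  gear 1: T1=23, direction=negative, advance = 4 mod 23 = 4 teeth = 4/23 turn
Gear 1: 4 mod 23 = 4
Fraction = 4 / 23 = 4/23 (gcd(4,23)=1) = 4/23

Answer: 4/23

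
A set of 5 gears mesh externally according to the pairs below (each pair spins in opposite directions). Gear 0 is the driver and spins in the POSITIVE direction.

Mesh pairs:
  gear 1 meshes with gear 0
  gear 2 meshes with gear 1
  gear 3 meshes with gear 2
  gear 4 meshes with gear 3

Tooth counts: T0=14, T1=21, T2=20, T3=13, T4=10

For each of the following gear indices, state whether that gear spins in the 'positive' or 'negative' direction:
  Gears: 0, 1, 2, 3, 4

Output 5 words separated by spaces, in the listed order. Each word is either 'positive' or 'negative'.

Answer: positive negative positive negative positive

Derivation:
Gear 0 (driver): positive (depth 0)
  gear 1: meshes with gear 0 -> depth 1 -> negative (opposite of gear 0)
  gear 2: meshes with gear 1 -> depth 2 -> positive (opposite of gear 1)
  gear 3: meshes with gear 2 -> depth 3 -> negative (opposite of gear 2)
  gear 4: meshes with gear 3 -> depth 4 -> positive (opposite of gear 3)
Queried indices 0, 1, 2, 3, 4 -> positive, negative, positive, negative, positive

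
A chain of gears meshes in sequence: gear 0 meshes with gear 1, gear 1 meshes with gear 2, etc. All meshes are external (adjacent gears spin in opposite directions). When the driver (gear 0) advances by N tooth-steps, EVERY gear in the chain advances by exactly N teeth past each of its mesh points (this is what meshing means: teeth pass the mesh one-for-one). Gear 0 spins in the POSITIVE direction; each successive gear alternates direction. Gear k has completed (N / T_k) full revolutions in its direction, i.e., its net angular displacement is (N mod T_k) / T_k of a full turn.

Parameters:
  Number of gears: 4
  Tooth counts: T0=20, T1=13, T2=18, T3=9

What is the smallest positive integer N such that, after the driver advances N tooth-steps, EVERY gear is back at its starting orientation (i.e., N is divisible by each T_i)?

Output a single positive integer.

Gear k returns to start when N is a multiple of T_k.
All gears at start simultaneously when N is a common multiple of [20, 13, 18, 9]; the smallest such N is lcm(20, 13, 18, 9).
Start: lcm = T0 = 20
Fold in T1=13: gcd(20, 13) = 1; lcm(20, 13) = 20 * 13 / 1 = 260 / 1 = 260
Fold in T2=18: gcd(260, 18) = 2; lcm(260, 18) = 260 * 18 / 2 = 4680 / 2 = 2340
Fold in T3=9: gcd(2340, 9) = 9; lcm(2340, 9) = 2340 * 9 / 9 = 21060 / 9 = 2340
Full cycle length = 2340

Answer: 2340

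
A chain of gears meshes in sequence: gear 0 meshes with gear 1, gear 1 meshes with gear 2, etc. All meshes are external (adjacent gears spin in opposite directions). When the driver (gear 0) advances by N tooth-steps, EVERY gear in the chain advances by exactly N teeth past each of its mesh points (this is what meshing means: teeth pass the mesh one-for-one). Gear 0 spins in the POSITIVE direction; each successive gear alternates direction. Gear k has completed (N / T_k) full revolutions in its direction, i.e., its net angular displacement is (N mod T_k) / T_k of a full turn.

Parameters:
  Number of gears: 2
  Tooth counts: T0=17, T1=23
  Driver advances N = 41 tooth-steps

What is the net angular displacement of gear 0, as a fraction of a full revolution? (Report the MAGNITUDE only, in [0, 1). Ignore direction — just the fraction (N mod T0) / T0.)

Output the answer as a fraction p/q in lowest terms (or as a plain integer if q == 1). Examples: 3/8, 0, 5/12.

Chain of 2 gears, tooth counts: [17, 23]
  gear 0: T0=17, direction=positive, advance = 41 mod 17 = 7 teeth = 7/17 turn
  gear 1: T1=23, direction=negative, advance = 41 mod 23 = 18 teeth = 18/23 turn
Gear 0: 41 mod 17 = 7
Fraction = 7 / 17 = 7/17 (gcd(7,17)=1) = 7/17

Answer: 7/17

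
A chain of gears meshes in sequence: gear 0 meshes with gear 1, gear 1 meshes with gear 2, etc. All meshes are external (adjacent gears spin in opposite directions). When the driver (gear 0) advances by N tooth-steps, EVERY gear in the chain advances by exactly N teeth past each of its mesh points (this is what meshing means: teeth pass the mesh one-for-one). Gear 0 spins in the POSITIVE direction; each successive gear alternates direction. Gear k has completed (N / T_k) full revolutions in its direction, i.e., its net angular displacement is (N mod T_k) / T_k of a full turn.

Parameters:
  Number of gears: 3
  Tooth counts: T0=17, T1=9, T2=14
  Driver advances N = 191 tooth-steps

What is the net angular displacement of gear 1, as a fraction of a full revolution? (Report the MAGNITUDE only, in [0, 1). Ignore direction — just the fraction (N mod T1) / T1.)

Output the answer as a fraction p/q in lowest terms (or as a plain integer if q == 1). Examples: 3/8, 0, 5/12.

Answer: 2/9

Derivation:
Chain of 3 gears, tooth counts: [17, 9, 14]
  gear 0: T0=17, direction=positive, advance = 191 mod 17 = 4 teeth = 4/17 turn
  gear 1: T1=9, direction=negative, advance = 191 mod 9 = 2 teeth = 2/9 turn
  gear 2: T2=14, direction=positive, advance = 191 mod 14 = 9 teeth = 9/14 turn
Gear 1: 191 mod 9 = 2
Fraction = 2 / 9 = 2/9 (gcd(2,9)=1) = 2/9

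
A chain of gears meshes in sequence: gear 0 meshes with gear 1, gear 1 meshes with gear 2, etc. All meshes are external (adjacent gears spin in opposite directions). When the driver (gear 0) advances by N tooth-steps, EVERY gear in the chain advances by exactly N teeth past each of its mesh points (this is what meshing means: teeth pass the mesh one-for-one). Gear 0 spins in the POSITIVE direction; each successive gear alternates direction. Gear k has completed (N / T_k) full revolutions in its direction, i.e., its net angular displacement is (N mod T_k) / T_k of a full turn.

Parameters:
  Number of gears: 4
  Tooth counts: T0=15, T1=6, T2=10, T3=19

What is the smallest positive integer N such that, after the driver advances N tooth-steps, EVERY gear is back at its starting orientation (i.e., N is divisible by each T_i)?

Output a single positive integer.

Gear k returns to start when N is a multiple of T_k.
All gears at start simultaneously when N is a common multiple of [15, 6, 10, 19]; the smallest such N is lcm(15, 6, 10, 19).
Start: lcm = T0 = 15
Fold in T1=6: gcd(15, 6) = 3; lcm(15, 6) = 15 * 6 / 3 = 90 / 3 = 30
Fold in T2=10: gcd(30, 10) = 10; lcm(30, 10) = 30 * 10 / 10 = 300 / 10 = 30
Fold in T3=19: gcd(30, 19) = 1; lcm(30, 19) = 30 * 19 / 1 = 570 / 1 = 570
Full cycle length = 570

Answer: 570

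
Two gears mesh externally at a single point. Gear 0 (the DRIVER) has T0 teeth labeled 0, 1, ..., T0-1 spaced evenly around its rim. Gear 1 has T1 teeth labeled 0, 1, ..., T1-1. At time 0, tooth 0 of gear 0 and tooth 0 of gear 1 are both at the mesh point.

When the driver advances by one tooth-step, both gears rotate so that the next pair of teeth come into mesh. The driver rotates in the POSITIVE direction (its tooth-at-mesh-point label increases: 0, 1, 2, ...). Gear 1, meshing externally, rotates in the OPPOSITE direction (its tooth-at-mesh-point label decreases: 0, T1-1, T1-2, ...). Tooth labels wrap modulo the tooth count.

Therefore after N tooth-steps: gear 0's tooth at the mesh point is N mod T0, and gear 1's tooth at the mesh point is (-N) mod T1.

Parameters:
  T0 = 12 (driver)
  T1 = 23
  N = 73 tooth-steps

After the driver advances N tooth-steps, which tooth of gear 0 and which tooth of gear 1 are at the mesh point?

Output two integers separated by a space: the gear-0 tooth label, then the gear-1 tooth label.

Gear 0 (driver, T0=12): tooth at mesh = N mod T0
  73 = 6 * 12 + 1, so 73 mod 12 = 1
  gear 0 tooth = 1
Gear 1 (driven, T1=23): tooth at mesh = (-N) mod T1
  73 = 3 * 23 + 4, so 73 mod 23 = 4
  (-73) mod 23 = (-4) mod 23 = 23 - 4 = 19
Mesh after 73 steps: gear-0 tooth 1 meets gear-1 tooth 19

Answer: 1 19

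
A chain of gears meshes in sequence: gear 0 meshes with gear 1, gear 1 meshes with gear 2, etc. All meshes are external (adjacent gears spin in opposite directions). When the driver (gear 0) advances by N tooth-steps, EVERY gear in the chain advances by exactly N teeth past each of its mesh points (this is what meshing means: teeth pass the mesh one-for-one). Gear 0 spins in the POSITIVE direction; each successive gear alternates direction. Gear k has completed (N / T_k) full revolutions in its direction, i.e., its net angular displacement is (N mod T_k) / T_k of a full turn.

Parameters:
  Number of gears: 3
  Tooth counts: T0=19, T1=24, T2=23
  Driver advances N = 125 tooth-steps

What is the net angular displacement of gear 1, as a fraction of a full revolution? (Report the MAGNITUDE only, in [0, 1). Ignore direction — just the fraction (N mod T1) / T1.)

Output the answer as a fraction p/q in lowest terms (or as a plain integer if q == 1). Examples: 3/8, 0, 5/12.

Chain of 3 gears, tooth counts: [19, 24, 23]
  gear 0: T0=19, direction=positive, advance = 125 mod 19 = 11 teeth = 11/19 turn
  gear 1: T1=24, direction=negative, advance = 125 mod 24 = 5 teeth = 5/24 turn
  gear 2: T2=23, direction=positive, advance = 125 mod 23 = 10 teeth = 10/23 turn
Gear 1: 125 mod 24 = 5
Fraction = 5 / 24 = 5/24 (gcd(5,24)=1) = 5/24

Answer: 5/24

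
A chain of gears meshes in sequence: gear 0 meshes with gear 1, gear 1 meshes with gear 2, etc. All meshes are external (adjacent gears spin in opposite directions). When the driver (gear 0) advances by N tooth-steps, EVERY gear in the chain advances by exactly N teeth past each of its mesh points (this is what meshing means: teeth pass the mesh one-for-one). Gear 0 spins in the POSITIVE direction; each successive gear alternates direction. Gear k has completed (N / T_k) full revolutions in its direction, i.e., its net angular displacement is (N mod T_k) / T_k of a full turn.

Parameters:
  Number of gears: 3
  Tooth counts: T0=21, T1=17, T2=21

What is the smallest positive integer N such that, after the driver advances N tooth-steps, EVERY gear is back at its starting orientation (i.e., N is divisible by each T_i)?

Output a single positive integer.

Gear k returns to start when N is a multiple of T_k.
All gears at start simultaneously when N is a common multiple of [21, 17, 21]; the smallest such N is lcm(21, 17, 21).
Start: lcm = T0 = 21
Fold in T1=17: gcd(21, 17) = 1; lcm(21, 17) = 21 * 17 / 1 = 357 / 1 = 357
Fold in T2=21: gcd(357, 21) = 21; lcm(357, 21) = 357 * 21 / 21 = 7497 / 21 = 357
Full cycle length = 357

Answer: 357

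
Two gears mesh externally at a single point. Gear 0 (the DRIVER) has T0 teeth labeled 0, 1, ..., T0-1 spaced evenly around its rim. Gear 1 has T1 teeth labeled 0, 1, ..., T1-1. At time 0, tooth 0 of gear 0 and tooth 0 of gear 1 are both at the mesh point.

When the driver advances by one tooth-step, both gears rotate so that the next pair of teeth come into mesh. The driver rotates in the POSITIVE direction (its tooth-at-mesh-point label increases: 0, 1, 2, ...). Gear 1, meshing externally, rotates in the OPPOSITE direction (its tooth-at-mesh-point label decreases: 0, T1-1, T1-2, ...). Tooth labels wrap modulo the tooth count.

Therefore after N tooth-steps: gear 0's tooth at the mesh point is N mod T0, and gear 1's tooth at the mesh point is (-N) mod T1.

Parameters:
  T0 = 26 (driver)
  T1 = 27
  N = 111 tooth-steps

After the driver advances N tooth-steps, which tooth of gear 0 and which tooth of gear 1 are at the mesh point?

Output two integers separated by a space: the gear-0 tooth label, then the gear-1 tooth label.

Answer: 7 24

Derivation:
Gear 0 (driver, T0=26): tooth at mesh = N mod T0
  111 = 4 * 26 + 7, so 111 mod 26 = 7
  gear 0 tooth = 7
Gear 1 (driven, T1=27): tooth at mesh = (-N) mod T1
  111 = 4 * 27 + 3, so 111 mod 27 = 3
  (-111) mod 27 = (-3) mod 27 = 27 - 3 = 24
Mesh after 111 steps: gear-0 tooth 7 meets gear-1 tooth 24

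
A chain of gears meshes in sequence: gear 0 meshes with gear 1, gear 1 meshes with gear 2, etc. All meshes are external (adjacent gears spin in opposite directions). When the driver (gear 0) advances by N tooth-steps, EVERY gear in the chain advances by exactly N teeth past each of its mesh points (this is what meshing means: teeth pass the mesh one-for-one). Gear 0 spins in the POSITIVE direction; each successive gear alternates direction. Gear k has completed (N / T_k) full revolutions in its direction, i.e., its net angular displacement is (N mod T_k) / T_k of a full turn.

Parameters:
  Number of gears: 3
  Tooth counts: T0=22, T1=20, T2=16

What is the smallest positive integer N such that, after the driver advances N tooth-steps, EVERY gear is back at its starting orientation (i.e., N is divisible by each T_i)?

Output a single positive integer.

Answer: 880

Derivation:
Gear k returns to start when N is a multiple of T_k.
All gears at start simultaneously when N is a common multiple of [22, 20, 16]; the smallest such N is lcm(22, 20, 16).
Start: lcm = T0 = 22
Fold in T1=20: gcd(22, 20) = 2; lcm(22, 20) = 22 * 20 / 2 = 440 / 2 = 220
Fold in T2=16: gcd(220, 16) = 4; lcm(220, 16) = 220 * 16 / 4 = 3520 / 4 = 880
Full cycle length = 880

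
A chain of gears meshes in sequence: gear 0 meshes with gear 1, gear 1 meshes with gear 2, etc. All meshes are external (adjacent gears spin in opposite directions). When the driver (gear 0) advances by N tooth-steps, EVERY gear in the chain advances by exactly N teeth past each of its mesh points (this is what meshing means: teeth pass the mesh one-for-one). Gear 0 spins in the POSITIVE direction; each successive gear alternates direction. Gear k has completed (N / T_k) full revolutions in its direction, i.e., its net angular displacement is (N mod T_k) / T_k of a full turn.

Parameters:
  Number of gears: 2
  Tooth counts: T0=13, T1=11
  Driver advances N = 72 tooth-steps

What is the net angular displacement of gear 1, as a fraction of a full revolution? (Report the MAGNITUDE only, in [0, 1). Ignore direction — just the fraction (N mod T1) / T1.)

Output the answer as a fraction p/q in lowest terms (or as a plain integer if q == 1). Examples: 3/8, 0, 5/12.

Answer: 6/11

Derivation:
Chain of 2 gears, tooth counts: [13, 11]
  gear 0: T0=13, direction=positive, advance = 72 mod 13 = 7 teeth = 7/13 turn
  gear 1: T1=11, direction=negative, advance = 72 mod 11 = 6 teeth = 6/11 turn
Gear 1: 72 mod 11 = 6
Fraction = 6 / 11 = 6/11 (gcd(6,11)=1) = 6/11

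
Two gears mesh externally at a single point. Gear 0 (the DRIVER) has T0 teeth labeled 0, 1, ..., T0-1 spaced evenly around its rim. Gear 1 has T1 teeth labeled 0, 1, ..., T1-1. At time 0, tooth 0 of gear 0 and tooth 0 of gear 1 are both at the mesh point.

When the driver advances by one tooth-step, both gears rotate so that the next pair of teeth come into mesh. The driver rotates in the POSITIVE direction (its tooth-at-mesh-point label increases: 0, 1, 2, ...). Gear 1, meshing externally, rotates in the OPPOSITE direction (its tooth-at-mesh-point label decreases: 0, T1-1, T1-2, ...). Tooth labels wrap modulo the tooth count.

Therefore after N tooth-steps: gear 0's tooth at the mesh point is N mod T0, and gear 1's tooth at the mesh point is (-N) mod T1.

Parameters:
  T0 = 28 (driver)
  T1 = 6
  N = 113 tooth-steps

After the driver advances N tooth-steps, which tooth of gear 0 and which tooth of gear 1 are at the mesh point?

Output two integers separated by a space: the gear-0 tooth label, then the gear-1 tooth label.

Gear 0 (driver, T0=28): tooth at mesh = N mod T0
  113 = 4 * 28 + 1, so 113 mod 28 = 1
  gear 0 tooth = 1
Gear 1 (driven, T1=6): tooth at mesh = (-N) mod T1
  113 = 18 * 6 + 5, so 113 mod 6 = 5
  (-113) mod 6 = (-5) mod 6 = 6 - 5 = 1
Mesh after 113 steps: gear-0 tooth 1 meets gear-1 tooth 1

Answer: 1 1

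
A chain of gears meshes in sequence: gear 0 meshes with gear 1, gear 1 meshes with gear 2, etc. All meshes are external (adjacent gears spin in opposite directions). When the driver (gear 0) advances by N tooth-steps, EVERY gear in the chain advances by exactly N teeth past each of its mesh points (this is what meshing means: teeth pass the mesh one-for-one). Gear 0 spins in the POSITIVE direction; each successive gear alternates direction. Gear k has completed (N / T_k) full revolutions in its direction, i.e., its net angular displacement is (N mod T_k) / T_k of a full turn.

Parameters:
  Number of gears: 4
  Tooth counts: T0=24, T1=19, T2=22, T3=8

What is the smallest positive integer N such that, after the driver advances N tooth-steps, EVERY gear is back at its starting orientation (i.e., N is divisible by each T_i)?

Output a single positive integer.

Gear k returns to start when N is a multiple of T_k.
All gears at start simultaneously when N is a common multiple of [24, 19, 22, 8]; the smallest such N is lcm(24, 19, 22, 8).
Start: lcm = T0 = 24
Fold in T1=19: gcd(24, 19) = 1; lcm(24, 19) = 24 * 19 / 1 = 456 / 1 = 456
Fold in T2=22: gcd(456, 22) = 2; lcm(456, 22) = 456 * 22 / 2 = 10032 / 2 = 5016
Fold in T3=8: gcd(5016, 8) = 8; lcm(5016, 8) = 5016 * 8 / 8 = 40128 / 8 = 5016
Full cycle length = 5016

Answer: 5016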